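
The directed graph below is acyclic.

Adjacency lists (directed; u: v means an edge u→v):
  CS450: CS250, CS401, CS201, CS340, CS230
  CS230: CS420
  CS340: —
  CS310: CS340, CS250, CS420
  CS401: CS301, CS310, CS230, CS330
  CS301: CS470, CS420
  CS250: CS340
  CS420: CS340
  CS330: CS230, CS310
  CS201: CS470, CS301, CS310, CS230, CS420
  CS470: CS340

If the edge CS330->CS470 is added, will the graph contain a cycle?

Adding CS330→CS470 creates a cycle iff CS470 can already reach CS330.
Explore from CS470: no path reaches CS330. The graph stays acyclic.

No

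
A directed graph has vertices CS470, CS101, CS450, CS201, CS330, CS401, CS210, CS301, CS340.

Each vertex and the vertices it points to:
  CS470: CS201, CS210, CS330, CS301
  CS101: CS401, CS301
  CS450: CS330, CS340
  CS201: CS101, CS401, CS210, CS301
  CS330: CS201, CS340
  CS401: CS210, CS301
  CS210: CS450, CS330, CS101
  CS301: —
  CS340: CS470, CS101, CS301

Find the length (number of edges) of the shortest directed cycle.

3

For each vertex v, BFS finds the shortest path from v back to v.
The shortest such closed walk is CS210 → CS101 → CS401 → CS210, length 3.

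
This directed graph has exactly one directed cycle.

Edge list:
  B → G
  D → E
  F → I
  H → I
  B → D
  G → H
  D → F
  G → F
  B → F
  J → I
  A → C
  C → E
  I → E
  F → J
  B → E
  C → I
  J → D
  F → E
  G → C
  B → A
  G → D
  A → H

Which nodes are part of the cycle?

DFS with gray/black marking from F:
F gray
  I gray
    E gray
    E black
  I black
  J gray
    D gray
      D→F: F is gray → back edge
Back edge closes the cycle F → J → D → F; its vertices are {D, F, J}.

D, F, J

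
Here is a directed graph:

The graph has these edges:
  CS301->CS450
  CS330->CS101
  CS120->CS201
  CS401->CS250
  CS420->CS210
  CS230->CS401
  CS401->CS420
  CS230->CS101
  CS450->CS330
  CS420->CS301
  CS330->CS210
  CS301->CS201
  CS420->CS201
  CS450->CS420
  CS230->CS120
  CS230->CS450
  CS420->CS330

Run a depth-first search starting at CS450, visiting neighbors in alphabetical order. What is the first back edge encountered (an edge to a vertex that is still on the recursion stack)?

CS301->CS450

DFS from CS450 (visiting neighbors in alphabetical order); mark gray on enter, black on exit:
CS450 gray
  CS330 gray
    CS101 gray
    CS101 black
    CS210 gray
    CS210 black
  CS330 black
  CS420 gray
    CS201 gray
    CS201 black
    CS420→CS210: CS210 black — skip
    CS301 gray
      CS301→CS201: CS201 black — skip
      CS301→CS450: CS450 is gray → back edge
First back edge: CS301 → CS450.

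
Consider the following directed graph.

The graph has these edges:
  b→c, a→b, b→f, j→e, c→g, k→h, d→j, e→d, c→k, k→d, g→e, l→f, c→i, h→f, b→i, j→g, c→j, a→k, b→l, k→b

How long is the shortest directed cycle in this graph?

3

For each vertex v, BFS finds the shortest path from v back to v.
The shortest such closed walk is b → c → k → b, length 3.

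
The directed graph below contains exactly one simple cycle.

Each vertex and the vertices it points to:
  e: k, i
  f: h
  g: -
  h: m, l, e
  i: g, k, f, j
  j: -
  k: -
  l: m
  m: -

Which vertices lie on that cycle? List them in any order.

e, f, h, i

DFS with gray/black marking from h:
h gray
  m gray
  m black
  l gray
    l→m: m black — skip
  l black
  e gray
    k gray
    k black
    i gray
      g gray
      g black
      i→k: k black — skip
      f gray
        f→h: h is gray → back edge
Back edge closes the cycle h → e → i → f → h; its vertices are {e, f, h, i}.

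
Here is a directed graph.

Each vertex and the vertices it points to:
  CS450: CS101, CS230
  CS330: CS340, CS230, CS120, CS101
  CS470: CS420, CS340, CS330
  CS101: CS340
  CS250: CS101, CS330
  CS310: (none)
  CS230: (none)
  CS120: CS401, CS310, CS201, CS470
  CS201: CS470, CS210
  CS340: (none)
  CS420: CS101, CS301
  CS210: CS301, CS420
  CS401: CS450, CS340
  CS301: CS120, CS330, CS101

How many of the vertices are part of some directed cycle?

7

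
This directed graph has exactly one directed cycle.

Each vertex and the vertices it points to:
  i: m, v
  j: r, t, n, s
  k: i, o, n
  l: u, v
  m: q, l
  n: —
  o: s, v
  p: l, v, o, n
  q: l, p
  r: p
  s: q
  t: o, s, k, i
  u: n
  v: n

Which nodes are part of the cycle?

DFS with gray/black marking from o:
o gray
  s gray
    q gray
      l gray
        u gray
          n gray
          n black
        u black
        v gray
          v→n: n black — skip
        v black
      l black
      p gray
        p→l: l black — skip
        p→v: v black — skip
        p→o: o is gray → back edge
Back edge closes the cycle o → s → q → p → o; its vertices are {o, p, q, s}.

o, p, q, s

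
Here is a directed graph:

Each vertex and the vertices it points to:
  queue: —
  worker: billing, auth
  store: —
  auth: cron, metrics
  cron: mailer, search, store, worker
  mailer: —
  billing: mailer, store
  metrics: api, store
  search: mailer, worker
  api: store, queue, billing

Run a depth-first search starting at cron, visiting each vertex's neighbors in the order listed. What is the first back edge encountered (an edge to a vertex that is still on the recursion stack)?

auth->cron

DFS from cron (visiting each vertex's neighbors in the order listed); mark gray on enter, black on exit:
cron gray
  mailer gray
  mailer black
  search gray
    search→mailer: mailer black — skip
    worker gray
      billing gray
        billing→mailer: mailer black — skip
        store gray
        store black
      billing black
      auth gray
        auth→cron: cron is gray → back edge
First back edge: auth → cron.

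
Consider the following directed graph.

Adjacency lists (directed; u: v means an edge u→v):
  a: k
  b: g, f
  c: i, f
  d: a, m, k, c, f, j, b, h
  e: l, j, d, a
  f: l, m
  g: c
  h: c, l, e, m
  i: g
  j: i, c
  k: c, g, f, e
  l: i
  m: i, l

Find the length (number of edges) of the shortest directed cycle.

For each vertex v, BFS finds the shortest path from v back to v.
The shortest such closed walk is e → a → k → e, length 3.

3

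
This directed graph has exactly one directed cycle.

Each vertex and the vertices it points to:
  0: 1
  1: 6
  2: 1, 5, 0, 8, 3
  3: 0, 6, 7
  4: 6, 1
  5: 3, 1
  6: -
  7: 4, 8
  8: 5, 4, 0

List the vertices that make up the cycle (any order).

3, 5, 7, 8

DFS with gray/black marking from 5:
5 gray
  3 gray
    0 gray
      1 gray
        6 gray
        6 black
      1 black
    0 black
    3→6: 6 black — skip
    7 gray
      4 gray
        4→6: 6 black — skip
        4→1: 1 black — skip
      4 black
      8 gray
        8→5: 5 is gray → back edge
Back edge closes the cycle 5 → 3 → 7 → 8 → 5; its vertices are {3, 5, 7, 8}.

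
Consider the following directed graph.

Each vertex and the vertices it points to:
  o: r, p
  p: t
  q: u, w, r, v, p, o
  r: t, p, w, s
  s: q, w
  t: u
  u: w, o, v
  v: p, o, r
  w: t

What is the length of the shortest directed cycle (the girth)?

For each vertex v, BFS finds the shortest path from v back to v.
The shortest such closed walk is s → q → r → s, length 3.

3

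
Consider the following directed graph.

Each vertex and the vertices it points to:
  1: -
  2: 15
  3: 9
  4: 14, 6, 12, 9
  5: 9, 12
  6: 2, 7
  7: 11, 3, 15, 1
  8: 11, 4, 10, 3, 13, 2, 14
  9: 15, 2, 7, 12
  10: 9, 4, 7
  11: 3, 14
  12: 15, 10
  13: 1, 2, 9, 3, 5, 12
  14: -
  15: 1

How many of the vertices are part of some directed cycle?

A vertex is on a directed cycle iff it belongs to a strongly connected component of size ≥ 2 (or has a self-loop).
The vertices on cycles are {3, 4, 6, 7, 9, 10, 11, 12} — 8 in total.

8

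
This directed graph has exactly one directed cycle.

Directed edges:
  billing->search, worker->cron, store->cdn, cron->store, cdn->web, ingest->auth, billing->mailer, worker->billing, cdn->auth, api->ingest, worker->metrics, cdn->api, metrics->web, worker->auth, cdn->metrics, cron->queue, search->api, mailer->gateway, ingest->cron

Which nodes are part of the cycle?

api, cdn, cron, store, ingest

DFS with gray/black marking from cron:
cron gray
  queue gray
  queue black
  store gray
    cdn gray
      auth gray
      auth black
      metrics gray
        web gray
        web black
      metrics black
      cdn→web: web black — skip
      api gray
        ingest gray
          ingest→cron: cron is gray → back edge
Back edge closes the cycle cron → store → cdn → api → ingest → cron; its vertices are {api, cdn, cron, store, ingest}.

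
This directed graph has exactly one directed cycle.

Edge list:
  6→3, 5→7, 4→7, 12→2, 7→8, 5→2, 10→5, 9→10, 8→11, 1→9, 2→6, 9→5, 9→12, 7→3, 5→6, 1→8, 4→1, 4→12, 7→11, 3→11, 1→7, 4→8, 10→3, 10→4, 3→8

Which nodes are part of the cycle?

1, 4, 9, 10

DFS with gray/black marking from 9:
9 gray
  10 gray
    5 gray
      2 gray
        6 gray
          3 gray
            8 gray
              11 gray
              11 black
            8 black
            3→11: 11 black — skip
          3 black
        6 black
      2 black
      5→6: 6 black — skip
      7 gray
        7→8: 8 black — skip
        7→11: 11 black — skip
        7→3: 3 black — skip
      7 black
    5 black
    10→3: 3 black — skip
    4 gray
      4→7: 7 black — skip
      1 gray
        1→9: 9 is gray → back edge
Back edge closes the cycle 9 → 10 → 4 → 1 → 9; its vertices are {1, 4, 9, 10}.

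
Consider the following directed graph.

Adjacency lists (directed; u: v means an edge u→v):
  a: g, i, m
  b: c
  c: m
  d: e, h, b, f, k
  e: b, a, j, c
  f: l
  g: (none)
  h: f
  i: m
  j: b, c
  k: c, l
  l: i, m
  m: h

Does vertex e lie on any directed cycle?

e lies on a cycle iff there is a path from e back to itself.
Exploring from e, it never reaches itself; equivalently, its strongly connected component is a singleton.

No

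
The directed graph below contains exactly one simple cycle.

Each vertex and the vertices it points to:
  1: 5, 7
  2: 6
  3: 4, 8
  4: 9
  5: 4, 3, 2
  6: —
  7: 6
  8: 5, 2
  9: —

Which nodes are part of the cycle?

3, 5, 8

DFS with gray/black marking from 5:
5 gray
  4 gray
    9 gray
    9 black
  4 black
  3 gray
    3→4: 4 black — skip
    8 gray
      8→5: 5 is gray → back edge
Back edge closes the cycle 5 → 3 → 8 → 5; its vertices are {3, 5, 8}.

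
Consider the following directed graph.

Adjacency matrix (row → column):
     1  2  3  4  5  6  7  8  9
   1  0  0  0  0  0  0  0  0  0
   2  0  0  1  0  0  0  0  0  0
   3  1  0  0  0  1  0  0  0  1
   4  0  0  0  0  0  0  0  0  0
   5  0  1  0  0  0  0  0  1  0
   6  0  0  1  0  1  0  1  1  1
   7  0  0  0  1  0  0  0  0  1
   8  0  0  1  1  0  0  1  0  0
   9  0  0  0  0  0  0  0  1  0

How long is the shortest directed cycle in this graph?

For each vertex v, BFS finds the shortest path from v back to v.
The shortest such closed walk is 3 → 9 → 8 → 3, length 3.

3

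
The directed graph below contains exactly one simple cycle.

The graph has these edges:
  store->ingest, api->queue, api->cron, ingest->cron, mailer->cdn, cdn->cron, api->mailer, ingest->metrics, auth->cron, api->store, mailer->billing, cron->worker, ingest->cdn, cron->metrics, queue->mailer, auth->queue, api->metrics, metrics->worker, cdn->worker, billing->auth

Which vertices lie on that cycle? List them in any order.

auth, queue, mailer, billing

DFS with gray/black marking from queue:
queue gray
  mailer gray
    billing gray
      auth gray
        auth→queue: queue is gray → back edge
Back edge closes the cycle queue → mailer → billing → auth → queue; its vertices are {auth, queue, mailer, billing}.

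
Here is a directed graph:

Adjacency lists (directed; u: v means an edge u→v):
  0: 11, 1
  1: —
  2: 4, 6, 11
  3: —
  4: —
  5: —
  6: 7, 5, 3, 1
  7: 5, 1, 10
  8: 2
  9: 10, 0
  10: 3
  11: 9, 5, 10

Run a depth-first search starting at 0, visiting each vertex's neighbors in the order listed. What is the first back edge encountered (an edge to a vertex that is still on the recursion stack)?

9→0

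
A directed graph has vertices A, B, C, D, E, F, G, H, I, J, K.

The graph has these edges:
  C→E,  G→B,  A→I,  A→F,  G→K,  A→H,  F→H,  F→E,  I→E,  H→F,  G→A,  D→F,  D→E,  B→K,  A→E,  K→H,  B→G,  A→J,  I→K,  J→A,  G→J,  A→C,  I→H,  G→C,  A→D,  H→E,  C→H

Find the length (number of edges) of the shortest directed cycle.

2

For each vertex v, BFS finds the shortest path from v back to v.
The shortest such closed walk is G → B → G, length 2.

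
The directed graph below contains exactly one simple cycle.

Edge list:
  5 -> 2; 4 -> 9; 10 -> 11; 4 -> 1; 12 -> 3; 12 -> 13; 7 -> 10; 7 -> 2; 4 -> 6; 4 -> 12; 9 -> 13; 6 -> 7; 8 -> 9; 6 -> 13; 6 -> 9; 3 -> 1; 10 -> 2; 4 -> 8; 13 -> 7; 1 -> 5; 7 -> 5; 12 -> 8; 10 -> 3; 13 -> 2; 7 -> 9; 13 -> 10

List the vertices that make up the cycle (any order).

7, 9, 13

DFS with gray/black marking from 13:
13 gray
  2 gray
  2 black
  7 gray
    7→2: 2 black — skip
    10 gray
      11 gray
      11 black
      3 gray
        1 gray
          5 gray
            5→2: 2 black — skip
          5 black
        1 black
      3 black
      10→2: 2 black — skip
    10 black
    9 gray
      9→13: 13 is gray → back edge
Back edge closes the cycle 13 → 7 → 9 → 13; its vertices are {7, 9, 13}.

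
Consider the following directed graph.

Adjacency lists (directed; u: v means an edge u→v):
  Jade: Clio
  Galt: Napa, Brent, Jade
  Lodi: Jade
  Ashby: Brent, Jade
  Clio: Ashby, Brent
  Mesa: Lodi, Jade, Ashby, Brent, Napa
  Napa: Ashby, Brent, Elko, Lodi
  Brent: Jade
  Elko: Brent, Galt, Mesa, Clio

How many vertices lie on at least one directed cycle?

A vertex is on a directed cycle iff it belongs to a strongly connected component of size ≥ 2 (or has a self-loop).
The vertices on cycles are {Clio, Elko, Galt, Jade, Mesa, Napa, Ashby, Brent} — 8 in total.

8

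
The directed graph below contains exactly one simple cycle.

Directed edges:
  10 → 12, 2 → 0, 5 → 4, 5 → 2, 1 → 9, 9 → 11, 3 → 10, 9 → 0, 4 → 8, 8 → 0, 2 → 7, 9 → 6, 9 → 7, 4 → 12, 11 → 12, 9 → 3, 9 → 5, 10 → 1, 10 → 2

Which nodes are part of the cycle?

1, 3, 9, 10

DFS with gray/black marking from 9:
9 gray
  7 gray
  7 black
  0 gray
  0 black
  6 gray
  6 black
  3 gray
    10 gray
      2 gray
        2→7: 7 black — skip
        2→0: 0 black — skip
      2 black
      1 gray
        1→9: 9 is gray → back edge
Back edge closes the cycle 9 → 3 → 10 → 1 → 9; its vertices are {1, 3, 9, 10}.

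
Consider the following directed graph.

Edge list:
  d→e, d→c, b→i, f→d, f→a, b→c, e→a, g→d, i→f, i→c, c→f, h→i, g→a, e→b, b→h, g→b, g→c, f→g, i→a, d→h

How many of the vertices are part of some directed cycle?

A vertex is on a directed cycle iff it belongs to a strongly connected component of size ≥ 2 (or has a self-loop).
The vertices on cycles are {b, c, d, e, f, g, h, i} — 8 in total.

8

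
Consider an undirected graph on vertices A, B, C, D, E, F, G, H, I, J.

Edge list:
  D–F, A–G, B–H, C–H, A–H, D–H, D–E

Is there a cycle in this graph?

No

DFS, tracking each vertex's parent; an edge to a visited non-parent vertex closes a cycle.
Start from A:
visit A (parent –)
  visit H (parent A)
    visit C (parent H)
      C–H: parent, skip
    visit B (parent H)
      B–H: parent, skip
    visit D (parent H)
      visit E (parent D)
        E–D: parent, skip
      visit F (parent D)
        F–D: parent, skip
      D–H: parent, skip
    H–A: parent, skip
  visit G (parent A)
    G–A: parent, skip
visit I (parent –)
visit J (parent –)
No non-parent visited neighbor found — the graph is a forest.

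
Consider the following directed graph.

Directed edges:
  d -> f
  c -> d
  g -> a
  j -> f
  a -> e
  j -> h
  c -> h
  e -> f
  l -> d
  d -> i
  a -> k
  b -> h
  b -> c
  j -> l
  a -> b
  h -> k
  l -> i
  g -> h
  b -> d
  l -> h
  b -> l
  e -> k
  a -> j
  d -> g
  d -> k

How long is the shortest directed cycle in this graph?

4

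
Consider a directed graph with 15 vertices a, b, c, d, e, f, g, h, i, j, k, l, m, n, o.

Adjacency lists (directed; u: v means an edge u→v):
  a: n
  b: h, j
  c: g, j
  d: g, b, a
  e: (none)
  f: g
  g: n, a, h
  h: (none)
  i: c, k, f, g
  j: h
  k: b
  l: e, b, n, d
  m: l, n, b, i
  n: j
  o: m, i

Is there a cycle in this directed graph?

DFS with white/gray/black marking, starting from m:
m gray
  l gray
    e gray
    e black
    b gray
      h gray
      h black
      j gray
        j→h: h black — skip
      j black
    b black
    n gray
      n→j: j black — skip
    n black
    d gray
      g gray
        g→n: n black — skip
        a gray
          a→n: n black — skip
        a black
        g→h: h black — skip
      g black
      d→b: b black — skip
      d→a: a black — skip
    d black
  l black
  m→n: n black — skip
  m→b: b black — skip
  i gray
    c gray
      c→g: g black — skip
      c→j: j black — skip
    c black
    k gray
      k→b: b black — skip
    k black
    f gray
      f→g: g black — skip
    f black
    i→g: g black — skip
  i black
m black
o gray
  o→m: m black — skip
  o→i: i black — skip
o black
Every edge goes to a white or black vertex — no back edge, so the graph is acyclic.

No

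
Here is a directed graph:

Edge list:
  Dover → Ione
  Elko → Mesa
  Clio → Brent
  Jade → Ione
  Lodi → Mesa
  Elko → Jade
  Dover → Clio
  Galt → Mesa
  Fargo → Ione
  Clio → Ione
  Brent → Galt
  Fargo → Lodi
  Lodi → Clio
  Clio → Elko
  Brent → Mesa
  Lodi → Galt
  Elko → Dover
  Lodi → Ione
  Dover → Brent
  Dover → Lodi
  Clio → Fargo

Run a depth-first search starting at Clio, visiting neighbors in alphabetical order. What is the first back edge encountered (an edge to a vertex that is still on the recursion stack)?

Dover->Clio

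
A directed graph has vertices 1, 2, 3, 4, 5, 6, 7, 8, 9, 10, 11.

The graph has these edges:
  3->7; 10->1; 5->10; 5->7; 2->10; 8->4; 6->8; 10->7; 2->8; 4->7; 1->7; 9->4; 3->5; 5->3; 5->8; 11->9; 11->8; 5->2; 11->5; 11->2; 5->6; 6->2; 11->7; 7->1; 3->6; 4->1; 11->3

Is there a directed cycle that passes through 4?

4 lies on a cycle iff there is a path from 4 back to itself.
Exploring from 4, it never reaches itself; equivalently, its strongly connected component is a singleton.

No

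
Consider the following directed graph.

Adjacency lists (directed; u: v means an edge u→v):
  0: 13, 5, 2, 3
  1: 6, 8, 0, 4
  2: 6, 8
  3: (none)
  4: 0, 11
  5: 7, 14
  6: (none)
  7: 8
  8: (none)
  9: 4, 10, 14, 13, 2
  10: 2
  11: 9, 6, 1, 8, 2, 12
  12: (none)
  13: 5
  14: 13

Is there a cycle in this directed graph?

DFS with white/gray/black marking, starting from 6:
6 gray
6 black
0 gray
  13 gray
    5 gray
      7 gray
        8 gray
        8 black
      7 black
      14 gray
        14→13: 13 is gray → back edge
Back edge found, so a cycle exists: 13 → 5 → 14 → 13.

Yes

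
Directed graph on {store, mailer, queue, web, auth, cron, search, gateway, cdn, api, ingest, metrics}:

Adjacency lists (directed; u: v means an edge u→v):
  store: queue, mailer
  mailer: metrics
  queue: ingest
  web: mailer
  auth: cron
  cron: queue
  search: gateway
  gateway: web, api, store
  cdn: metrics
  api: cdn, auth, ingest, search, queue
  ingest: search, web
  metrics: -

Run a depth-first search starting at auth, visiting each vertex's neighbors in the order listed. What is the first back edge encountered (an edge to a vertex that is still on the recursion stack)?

api->auth

DFS from auth (visiting each vertex's neighbors in the order listed); mark gray on enter, black on exit:
auth gray
  cron gray
    queue gray
      ingest gray
        search gray
          gateway gray
            web gray
              mailer gray
                metrics gray
                metrics black
              mailer black
            web black
            api gray
              cdn gray
                cdn→metrics: metrics black — skip
              cdn black
              api→auth: auth is gray → back edge
First back edge: api → auth.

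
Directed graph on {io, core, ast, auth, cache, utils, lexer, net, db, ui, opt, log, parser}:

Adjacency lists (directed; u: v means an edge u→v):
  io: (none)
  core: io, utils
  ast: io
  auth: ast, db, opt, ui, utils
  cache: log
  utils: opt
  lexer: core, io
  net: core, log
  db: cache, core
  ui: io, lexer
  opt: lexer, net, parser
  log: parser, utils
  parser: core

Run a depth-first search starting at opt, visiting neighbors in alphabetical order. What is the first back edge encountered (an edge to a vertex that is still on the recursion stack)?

DFS from opt (visiting neighbors in alphabetical order); mark gray on enter, black on exit:
opt gray
  lexer gray
    core gray
      io gray
      io black
      utils gray
        utils→opt: opt is gray → back edge
First back edge: utils → opt.

utils→opt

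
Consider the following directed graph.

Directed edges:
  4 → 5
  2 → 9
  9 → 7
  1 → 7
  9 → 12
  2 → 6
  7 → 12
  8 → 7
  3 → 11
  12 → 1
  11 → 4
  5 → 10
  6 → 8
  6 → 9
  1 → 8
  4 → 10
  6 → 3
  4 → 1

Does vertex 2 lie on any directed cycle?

2 lies on a cycle iff there is a path from 2 back to itself.
Exploring from 2, it never reaches itself; equivalently, its strongly connected component is a singleton.

No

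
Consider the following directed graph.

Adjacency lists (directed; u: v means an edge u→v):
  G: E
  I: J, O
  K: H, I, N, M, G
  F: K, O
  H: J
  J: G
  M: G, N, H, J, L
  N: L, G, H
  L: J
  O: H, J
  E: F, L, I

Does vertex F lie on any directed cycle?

F is on a cycle iff F can reach itself via ≥1 edge.
F → K → G → E → F — yes.

Yes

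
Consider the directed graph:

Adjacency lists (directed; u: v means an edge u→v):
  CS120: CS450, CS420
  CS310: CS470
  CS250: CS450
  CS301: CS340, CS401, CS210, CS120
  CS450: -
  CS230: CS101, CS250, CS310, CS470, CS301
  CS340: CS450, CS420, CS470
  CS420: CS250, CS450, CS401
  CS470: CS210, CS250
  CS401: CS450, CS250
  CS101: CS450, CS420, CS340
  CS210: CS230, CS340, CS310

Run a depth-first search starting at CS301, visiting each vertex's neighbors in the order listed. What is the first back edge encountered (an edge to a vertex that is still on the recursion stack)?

CS101->CS340

DFS from CS301 (visiting each vertex's neighbors in the order listed); mark gray on enter, black on exit:
CS301 gray
  CS340 gray
    CS450 gray
    CS450 black
    CS420 gray
      CS250 gray
        CS250→CS450: CS450 black — skip
      CS250 black
      CS420→CS450: CS450 black — skip
      CS401 gray
        CS401→CS450: CS450 black — skip
        CS401→CS250: CS250 black — skip
      CS401 black
    CS420 black
    CS470 gray
      CS210 gray
        CS230 gray
          CS101 gray
            CS101→CS450: CS450 black — skip
            CS101→CS420: CS420 black — skip
            CS101→CS340: CS340 is gray → back edge
First back edge: CS101 → CS340.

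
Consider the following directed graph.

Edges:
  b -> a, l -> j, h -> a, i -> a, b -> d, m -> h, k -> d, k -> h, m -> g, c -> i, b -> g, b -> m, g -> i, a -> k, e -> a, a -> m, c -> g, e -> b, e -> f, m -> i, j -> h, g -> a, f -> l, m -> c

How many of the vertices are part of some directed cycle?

7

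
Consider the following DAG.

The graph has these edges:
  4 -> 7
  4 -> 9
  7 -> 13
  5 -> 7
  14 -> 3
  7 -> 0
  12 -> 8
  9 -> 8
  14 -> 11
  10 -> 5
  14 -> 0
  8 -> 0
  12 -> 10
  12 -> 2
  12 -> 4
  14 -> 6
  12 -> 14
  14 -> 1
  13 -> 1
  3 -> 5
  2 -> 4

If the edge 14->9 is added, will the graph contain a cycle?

No

Adding 14→9 creates a cycle iff 9 can already reach 14.
Explore from 9: no path reaches 14. The graph stays acyclic.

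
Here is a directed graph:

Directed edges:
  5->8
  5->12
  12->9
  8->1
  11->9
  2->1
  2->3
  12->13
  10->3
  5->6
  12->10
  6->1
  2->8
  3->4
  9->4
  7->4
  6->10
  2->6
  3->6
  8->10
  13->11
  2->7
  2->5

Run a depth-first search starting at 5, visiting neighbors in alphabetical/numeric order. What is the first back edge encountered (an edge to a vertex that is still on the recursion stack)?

3→6

DFS from 5 (visiting neighbors in alphabetical/numeric order); mark gray on enter, black on exit:
5 gray
  6 gray
    1 gray
    1 black
    10 gray
      3 gray
        4 gray
        4 black
        3→6: 6 is gray → back edge
First back edge: 3 → 6.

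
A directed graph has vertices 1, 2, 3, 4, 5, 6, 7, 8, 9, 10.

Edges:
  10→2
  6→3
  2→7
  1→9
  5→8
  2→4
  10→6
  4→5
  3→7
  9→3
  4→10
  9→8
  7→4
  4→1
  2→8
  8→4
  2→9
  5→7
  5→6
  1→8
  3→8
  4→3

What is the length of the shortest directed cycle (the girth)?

3

For each vertex v, BFS finds the shortest path from v back to v.
The shortest such closed walk is 4 → 5 → 8 → 4, length 3.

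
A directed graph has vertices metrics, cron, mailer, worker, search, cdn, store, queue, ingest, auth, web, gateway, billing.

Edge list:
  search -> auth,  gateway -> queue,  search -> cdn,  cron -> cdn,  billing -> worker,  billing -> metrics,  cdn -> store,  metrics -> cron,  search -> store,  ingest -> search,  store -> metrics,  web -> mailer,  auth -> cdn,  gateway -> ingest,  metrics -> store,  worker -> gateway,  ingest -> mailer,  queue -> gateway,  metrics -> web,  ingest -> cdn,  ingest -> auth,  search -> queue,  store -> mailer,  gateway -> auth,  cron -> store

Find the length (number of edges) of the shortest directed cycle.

For each vertex v, BFS finds the shortest path from v back to v.
The shortest such closed walk is gateway → queue → gateway, length 2.

2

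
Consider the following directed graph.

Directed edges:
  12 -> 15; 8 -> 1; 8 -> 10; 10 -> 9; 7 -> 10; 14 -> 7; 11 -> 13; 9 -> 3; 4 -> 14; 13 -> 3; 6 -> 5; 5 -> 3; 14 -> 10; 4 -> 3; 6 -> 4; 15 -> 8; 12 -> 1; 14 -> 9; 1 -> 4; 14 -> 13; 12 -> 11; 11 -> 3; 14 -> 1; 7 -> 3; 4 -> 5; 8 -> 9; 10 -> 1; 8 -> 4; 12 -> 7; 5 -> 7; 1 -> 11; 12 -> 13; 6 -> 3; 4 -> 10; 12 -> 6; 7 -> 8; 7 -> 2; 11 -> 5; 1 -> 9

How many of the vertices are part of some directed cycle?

A vertex is on a directed cycle iff it belongs to a strongly connected component of size ≥ 2 (or has a self-loop).
The vertices on cycles are {1, 4, 5, 7, 8, 10, 11, 14} — 8 in total.

8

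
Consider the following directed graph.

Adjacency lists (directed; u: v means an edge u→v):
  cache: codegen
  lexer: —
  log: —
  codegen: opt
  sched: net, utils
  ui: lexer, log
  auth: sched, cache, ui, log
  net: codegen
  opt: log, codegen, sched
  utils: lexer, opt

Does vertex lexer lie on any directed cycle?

No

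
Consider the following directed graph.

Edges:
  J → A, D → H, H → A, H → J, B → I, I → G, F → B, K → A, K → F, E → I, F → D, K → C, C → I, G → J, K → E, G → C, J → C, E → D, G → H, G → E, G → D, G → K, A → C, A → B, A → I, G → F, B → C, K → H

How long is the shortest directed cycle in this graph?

For each vertex v, BFS finds the shortest path from v back to v.
The shortest such closed walk is G → C → I → G, length 3.

3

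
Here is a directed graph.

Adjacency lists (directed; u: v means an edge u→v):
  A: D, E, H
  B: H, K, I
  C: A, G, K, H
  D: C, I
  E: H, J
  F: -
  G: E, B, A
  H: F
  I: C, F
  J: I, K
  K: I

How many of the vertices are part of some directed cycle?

A vertex is on a directed cycle iff it belongs to a strongly connected component of size ≥ 2 (or has a self-loop).
The vertices on cycles are {A, B, C, D, E, G, I, J, K} — 9 in total.

9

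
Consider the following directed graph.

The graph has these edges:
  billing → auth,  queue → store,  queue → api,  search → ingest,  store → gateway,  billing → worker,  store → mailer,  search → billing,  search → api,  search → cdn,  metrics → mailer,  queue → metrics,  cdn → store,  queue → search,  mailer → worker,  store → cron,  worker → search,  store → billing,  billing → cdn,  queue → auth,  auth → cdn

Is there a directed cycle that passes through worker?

worker is on a cycle iff worker can reach itself via ≥1 edge.
worker → search → billing → worker — yes.

Yes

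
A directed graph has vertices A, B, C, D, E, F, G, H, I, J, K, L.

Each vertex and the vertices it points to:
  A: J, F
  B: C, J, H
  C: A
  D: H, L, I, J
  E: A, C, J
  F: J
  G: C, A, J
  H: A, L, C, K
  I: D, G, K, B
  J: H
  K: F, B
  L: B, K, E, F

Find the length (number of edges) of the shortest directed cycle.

2

For each vertex v, BFS finds the shortest path from v back to v.
The shortest such closed walk is D → I → D, length 2.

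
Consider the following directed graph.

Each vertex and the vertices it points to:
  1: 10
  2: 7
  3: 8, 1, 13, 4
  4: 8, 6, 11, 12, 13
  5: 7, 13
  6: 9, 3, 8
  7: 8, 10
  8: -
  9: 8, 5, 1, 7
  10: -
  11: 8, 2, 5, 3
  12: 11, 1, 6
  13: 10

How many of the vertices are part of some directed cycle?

A vertex is on a directed cycle iff it belongs to a strongly connected component of size ≥ 2 (or has a self-loop).
The vertices on cycles are {3, 4, 6, 11, 12} — 5 in total.

5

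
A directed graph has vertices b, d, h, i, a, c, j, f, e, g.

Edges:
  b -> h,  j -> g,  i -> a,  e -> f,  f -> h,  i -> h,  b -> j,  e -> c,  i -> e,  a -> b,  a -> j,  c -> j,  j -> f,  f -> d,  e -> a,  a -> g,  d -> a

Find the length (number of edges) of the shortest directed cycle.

4

For each vertex v, BFS finds the shortest path from v back to v.
The shortest such closed walk is a → j → f → d → a, length 4.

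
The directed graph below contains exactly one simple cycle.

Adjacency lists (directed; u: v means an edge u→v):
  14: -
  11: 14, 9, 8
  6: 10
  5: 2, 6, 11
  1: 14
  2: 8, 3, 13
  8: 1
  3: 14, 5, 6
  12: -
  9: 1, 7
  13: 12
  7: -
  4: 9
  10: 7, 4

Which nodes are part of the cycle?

DFS with gray/black marking from 5:
5 gray
  2 gray
    8 gray
      1 gray
        14 gray
        14 black
      1 black
    8 black
    3 gray
      3→14: 14 black — skip
      3→5: 5 is gray → back edge
Back edge closes the cycle 5 → 2 → 3 → 5; its vertices are {2, 3, 5}.

2, 3, 5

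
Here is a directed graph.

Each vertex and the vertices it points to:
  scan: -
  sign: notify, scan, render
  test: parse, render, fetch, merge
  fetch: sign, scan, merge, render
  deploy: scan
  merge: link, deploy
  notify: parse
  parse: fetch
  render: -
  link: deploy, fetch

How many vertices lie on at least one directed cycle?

6

A vertex is on a directed cycle iff it belongs to a strongly connected component of size ≥ 2 (or has a self-loop).
The vertices on cycles are {link, sign, fetch, merge, parse, notify} — 6 in total.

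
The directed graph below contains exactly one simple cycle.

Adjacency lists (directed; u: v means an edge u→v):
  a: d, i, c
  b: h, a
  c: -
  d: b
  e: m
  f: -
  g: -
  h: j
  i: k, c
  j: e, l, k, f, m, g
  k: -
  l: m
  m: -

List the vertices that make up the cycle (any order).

a, b, d

DFS with gray/black marking from d:
d gray
  b gray
    h gray
      j gray
        e gray
          m gray
          m black
        e black
        l gray
          l→m: m black — skip
        l black
        k gray
        k black
        f gray
        f black
        j→m: m black — skip
        g gray
        g black
      j black
    h black
    a gray
      a→d: d is gray → back edge
Back edge closes the cycle d → b → a → d; its vertices are {a, b, d}.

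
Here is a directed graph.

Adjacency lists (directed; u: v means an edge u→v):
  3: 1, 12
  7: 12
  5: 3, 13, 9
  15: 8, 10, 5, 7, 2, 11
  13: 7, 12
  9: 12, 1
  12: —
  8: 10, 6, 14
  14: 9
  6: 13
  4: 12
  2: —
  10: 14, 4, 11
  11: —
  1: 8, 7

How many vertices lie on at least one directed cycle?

5

A vertex is on a directed cycle iff it belongs to a strongly connected component of size ≥ 2 (or has a self-loop).
The vertices on cycles are {1, 8, 9, 10, 14} — 5 in total.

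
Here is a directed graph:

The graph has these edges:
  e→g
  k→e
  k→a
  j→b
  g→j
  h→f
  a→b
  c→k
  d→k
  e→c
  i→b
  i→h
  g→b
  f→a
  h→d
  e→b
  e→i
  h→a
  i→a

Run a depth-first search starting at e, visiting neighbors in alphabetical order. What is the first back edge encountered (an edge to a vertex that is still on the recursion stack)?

k->e

DFS from e (visiting neighbors in alphabetical order); mark gray on enter, black on exit:
e gray
  b gray
  b black
  c gray
    k gray
      a gray
        a→b: b black — skip
      a black
      k→e: e is gray → back edge
First back edge: k → e.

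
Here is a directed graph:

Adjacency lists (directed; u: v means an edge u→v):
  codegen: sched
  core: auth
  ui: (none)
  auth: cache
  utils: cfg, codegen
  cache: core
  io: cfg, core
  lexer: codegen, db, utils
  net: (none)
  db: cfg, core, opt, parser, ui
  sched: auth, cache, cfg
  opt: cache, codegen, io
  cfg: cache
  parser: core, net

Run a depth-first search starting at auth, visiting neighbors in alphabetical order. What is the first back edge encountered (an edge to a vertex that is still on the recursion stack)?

DFS from auth (visiting neighbors in alphabetical order); mark gray on enter, black on exit:
auth gray
  cache gray
    core gray
      core→auth: auth is gray → back edge
First back edge: core → auth.

core->auth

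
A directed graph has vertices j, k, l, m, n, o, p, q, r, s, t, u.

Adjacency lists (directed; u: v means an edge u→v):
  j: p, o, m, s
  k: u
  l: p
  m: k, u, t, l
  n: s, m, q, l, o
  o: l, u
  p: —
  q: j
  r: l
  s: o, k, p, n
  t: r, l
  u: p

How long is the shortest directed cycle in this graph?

For each vertex v, BFS finds the shortest path from v back to v.
The shortest such closed walk is s → n → s, length 2.

2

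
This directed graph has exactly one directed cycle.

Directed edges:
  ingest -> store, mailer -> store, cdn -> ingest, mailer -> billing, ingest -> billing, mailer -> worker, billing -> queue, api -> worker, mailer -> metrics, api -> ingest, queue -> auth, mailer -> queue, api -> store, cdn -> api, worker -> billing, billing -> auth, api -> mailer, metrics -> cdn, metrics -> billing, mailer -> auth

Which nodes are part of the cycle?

DFS with gray/black marking from metrics:
metrics gray
  cdn gray
    api gray
      worker gray
        billing gray
          auth gray
          auth black
          queue gray
            queue→auth: auth black — skip
          queue black
        billing black
      worker black
      mailer gray
        mailer→metrics: metrics is gray → back edge
Back edge closes the cycle metrics → cdn → api → mailer → metrics; its vertices are {api, cdn, mailer, metrics}.

api, cdn, mailer, metrics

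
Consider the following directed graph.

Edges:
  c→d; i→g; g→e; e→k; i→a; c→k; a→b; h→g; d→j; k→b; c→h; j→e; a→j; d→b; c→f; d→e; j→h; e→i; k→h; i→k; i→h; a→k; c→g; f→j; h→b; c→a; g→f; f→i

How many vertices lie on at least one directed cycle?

A vertex is on a directed cycle iff it belongs to a strongly connected component of size ≥ 2 (or has a self-loop).
The vertices on cycles are {a, e, f, g, h, i, j, k} — 8 in total.

8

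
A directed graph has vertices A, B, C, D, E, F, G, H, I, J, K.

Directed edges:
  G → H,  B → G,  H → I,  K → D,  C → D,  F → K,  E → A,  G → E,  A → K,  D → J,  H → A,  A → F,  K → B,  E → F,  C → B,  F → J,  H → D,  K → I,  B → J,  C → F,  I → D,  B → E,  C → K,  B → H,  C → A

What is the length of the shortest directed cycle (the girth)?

4

For each vertex v, BFS finds the shortest path from v back to v.
The shortest such closed walk is B → E → A → K → B, length 4.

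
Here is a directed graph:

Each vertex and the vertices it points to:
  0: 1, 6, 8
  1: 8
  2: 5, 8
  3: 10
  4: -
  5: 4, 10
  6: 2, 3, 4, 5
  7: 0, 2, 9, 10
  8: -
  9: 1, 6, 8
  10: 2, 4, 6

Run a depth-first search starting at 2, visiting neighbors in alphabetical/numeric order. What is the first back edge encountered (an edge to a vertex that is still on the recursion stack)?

DFS from 2 (visiting neighbors in alphabetical/numeric order); mark gray on enter, black on exit:
2 gray
  5 gray
    4 gray
    4 black
    10 gray
      10→2: 2 is gray → back edge
First back edge: 10 → 2.

10->2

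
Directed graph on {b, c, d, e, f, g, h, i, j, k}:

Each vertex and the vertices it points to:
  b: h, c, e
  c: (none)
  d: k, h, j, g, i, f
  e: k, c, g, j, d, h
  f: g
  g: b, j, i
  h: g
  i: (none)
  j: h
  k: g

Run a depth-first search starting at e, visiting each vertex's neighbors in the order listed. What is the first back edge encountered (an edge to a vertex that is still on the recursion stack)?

h->g

DFS from e (visiting each vertex's neighbors in the order listed); mark gray on enter, black on exit:
e gray
  k gray
    g gray
      b gray
        h gray
          h→g: g is gray → back edge
First back edge: h → g.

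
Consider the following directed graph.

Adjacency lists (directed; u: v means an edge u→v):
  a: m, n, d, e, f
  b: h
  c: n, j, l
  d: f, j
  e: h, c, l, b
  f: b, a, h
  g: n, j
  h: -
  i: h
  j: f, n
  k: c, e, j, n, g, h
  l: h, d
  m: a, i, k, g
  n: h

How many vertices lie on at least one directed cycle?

A vertex is on a directed cycle iff it belongs to a strongly connected component of size ≥ 2 (or has a self-loop).
The vertices on cycles are {a, c, d, e, f, g, j, k, l, m} — 10 in total.

10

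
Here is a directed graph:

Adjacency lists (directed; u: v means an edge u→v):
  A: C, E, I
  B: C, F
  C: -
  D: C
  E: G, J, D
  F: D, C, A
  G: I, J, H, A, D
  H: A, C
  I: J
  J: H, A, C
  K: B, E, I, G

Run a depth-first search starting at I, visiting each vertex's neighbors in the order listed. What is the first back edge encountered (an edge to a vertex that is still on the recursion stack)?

G->I

DFS from I (visiting each vertex's neighbors in the order listed); mark gray on enter, black on exit:
I gray
  J gray
    H gray
      A gray
        C gray
        C black
        E gray
          G gray
            G→I: I is gray → back edge
First back edge: G → I.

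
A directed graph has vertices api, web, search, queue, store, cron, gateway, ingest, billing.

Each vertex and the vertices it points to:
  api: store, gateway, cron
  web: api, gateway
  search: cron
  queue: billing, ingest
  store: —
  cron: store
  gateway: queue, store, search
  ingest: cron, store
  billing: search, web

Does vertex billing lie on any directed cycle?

billing is on a cycle iff billing can reach itself via ≥1 edge.
billing → web → gateway → queue → billing — yes.

Yes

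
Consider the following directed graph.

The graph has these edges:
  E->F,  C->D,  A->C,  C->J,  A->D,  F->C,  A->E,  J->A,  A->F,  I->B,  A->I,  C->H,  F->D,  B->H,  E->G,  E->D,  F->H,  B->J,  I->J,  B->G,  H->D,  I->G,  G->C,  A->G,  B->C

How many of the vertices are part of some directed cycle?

8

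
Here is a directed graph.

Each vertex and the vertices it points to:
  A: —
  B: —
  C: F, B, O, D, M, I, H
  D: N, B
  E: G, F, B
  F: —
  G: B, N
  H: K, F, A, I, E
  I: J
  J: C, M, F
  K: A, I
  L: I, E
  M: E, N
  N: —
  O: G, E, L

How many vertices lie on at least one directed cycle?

A vertex is on a directed cycle iff it belongs to a strongly connected component of size ≥ 2 (or has a self-loop).
The vertices on cycles are {C, H, I, J, K, L, O} — 7 in total.

7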